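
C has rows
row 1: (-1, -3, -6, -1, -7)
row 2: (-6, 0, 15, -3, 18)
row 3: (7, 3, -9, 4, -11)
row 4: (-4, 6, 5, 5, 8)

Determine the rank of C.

3

Row reduce to echelon form.
R2 ← R2 − (6)·R1: [0, 18, 51, 3, 60]
R3 ← R3 + (7)·R1: [0, -18, -51, -3, -60]
R4 ← R4 − (4)·R1: [0, 18, 29, 9, 36]
R3 ← R3 + R2: [0, 0, 0, 0, 0]
R4 ← R4 − R2: [0, 0, -22, 6, -24]
Swap R3 ↔ R4
Echelon form has 3 nonzero rows, so rank(C) = 3.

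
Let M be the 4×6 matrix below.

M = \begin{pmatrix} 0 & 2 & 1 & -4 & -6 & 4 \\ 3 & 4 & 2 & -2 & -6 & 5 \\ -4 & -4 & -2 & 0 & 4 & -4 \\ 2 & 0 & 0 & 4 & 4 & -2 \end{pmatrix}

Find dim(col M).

2

Row reduce to echelon form.
Swap R1 ↔ R2
R3 ← R3 + (4/3)·R1: [0, 4/3, 2/3, -8/3, -4, 8/3]
R4 ← R4 − (2/3)·R1: [0, -8/3, -4/3, 16/3, 8, -16/3]
R3 ← R3 − (2/3)·R2: [0, 0, 0, 0, 0, 0]
R4 ← R4 + (4/3)·R2: [0, 0, 0, 0, 0, 0]
Echelon form has 2 nonzero rows, so rank(M) = 2.
The column space has dimension equal to the rank: 2.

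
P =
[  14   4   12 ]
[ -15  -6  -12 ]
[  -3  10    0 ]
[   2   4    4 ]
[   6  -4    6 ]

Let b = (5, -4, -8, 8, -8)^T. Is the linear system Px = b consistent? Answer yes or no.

no

Row reduce the augmented matrix [P | b].
R2 ← R2 + (15/14)·R1: [0, -12/7, 6/7, 19/14]
R3 ← R3 + (3/14)·R1: [0, 76/7, 18/7, -97/14]
R4 ← R4 − (1/7)·R1: [0, 24/7, 16/7, 51/7]
R5 ← R5 − (3/7)·R1: [0, -40/7, 6/7, -71/7]
R3 ← R3 + (19/3)·R2: [0, 0, 8, 5/3]
R4 ← R4 + (2)·R2: [0, 0, 4, 10]
R5 ← R5 − (10/3)·R2: [0, 0, -2, -44/3]
R4 ← R4 − (1/2)·R3: [0, 0, 0, 55/6]
R5 ← R5 + (1/4)·R3: [0, 0, 0, -57/4]
R5 ← R5 + (171/110)·R4: [0, 0, 0, 0]
The echelon form has 4 nonzero rows; the last pivot sits in the augmented column, so rank(P) = 3 but rank([P|b]) = 4.
Since the ranks differ, the system is inconsistent.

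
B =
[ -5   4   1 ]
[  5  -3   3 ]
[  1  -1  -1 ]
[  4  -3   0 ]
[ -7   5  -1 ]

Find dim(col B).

2

Row reduce to echelon form.
R2 ← R2 + R1: [0, 1, 4]
R3 ← R3 + (1/5)·R1: [0, -1/5, -4/5]
R4 ← R4 + (4/5)·R1: [0, 1/5, 4/5]
R5 ← R5 − (7/5)·R1: [0, -3/5, -12/5]
R3 ← R3 + (1/5)·R2: [0, 0, 0]
R4 ← R4 − (1/5)·R2: [0, 0, 0]
R5 ← R5 + (3/5)·R2: [0, 0, 0]
Echelon form has 2 nonzero rows, so rank(B) = 2.
The column space has dimension equal to the rank: 2.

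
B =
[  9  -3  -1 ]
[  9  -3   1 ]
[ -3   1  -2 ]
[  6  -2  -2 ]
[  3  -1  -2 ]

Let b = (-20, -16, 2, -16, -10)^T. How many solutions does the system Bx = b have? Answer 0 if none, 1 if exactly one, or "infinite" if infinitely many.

infinite

Row reduce the augmented matrix [B | b].
R2 ← R2 − R1: [0, 0, 2, 4]
R3 ← R3 + (1/3)·R1: [0, 0, -7/3, -14/3]
R4 ← R4 − (2/3)·R1: [0, 0, -4/3, -8/3]
R5 ← R5 − (1/3)·R1: [0, 0, -5/3, -10/3]
R3 ← R3 + (7/6)·R2: [0, 0, 0, 0]
R4 ← R4 + (2/3)·R2: [0, 0, 0, 0]
R5 ← R5 + (5/6)·R2: [0, 0, 0, 0]
The echelon form has 2 nonzero rows, and every pivot lies in the first 3 columns, so rank(B) = rank([B|b]) = 2.
The system is consistent.
rank = 2 < 3 unknowns, so there are infinitely many solutions.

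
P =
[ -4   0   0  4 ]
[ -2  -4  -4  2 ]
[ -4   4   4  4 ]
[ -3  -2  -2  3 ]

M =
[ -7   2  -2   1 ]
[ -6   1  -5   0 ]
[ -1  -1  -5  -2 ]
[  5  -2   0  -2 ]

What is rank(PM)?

2

First compute PM:
[[ 48, -16,   8, -12],
 [ 52,  -8,  44,   2],
 [ 20, -16, -32, -20],
 [ 50, -12,  26,  -5]]
Now row reduce the product.
R2 ← R2 − (13/12)·R1: [0, 28/3, 106/3, 15]
R3 ← R3 − (5/12)·R1: [0, -28/3, -106/3, -15]
R4 ← R4 − (25/24)·R1: [0, 14/3, 53/3, 15/2]
R3 ← R3 + R2: [0, 0, 0, 0]
R4 ← R4 − (1/2)·R2: [0, 0, 0, 0]
2 nonzero rows, so rank(PM) = 2.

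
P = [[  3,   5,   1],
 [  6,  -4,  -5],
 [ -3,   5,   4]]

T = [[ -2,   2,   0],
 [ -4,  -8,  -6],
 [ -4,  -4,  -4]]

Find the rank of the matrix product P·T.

2

First compute PT:
[[-30, -38, -34],
 [ 24,  64,  44],
 [-30, -62, -46]]
Now row reduce the product.
R2 ← R2 + (4/5)·R1: [0, 168/5, 84/5]
R3 ← R3 − R1: [0, -24, -12]
R3 ← R3 + (5/7)·R2: [0, 0, 0]
2 nonzero rows, so rank(PT) = 2.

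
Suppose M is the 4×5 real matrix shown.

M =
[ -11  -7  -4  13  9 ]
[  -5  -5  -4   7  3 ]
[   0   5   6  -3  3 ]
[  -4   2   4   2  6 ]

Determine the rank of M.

Row reduce to echelon form.
R2 ← R2 − (5/11)·R1: [0, -20/11, -24/11, 12/11, -12/11]
R4 ← R4 − (4/11)·R1: [0, 50/11, 60/11, -30/11, 30/11]
R3 ← R3 + (11/4)·R2: [0, 0, 0, 0, 0]
R4 ← R4 + (5/2)·R2: [0, 0, 0, 0, 0]
Echelon form has 2 nonzero rows, so rank(M) = 2.

2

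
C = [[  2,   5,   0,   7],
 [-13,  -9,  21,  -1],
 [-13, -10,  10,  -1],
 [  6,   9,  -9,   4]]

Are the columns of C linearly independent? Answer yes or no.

Row reduce C to echelon form.
R2 ← R2 + (13/2)·R1: [0, 47/2, 21, 89/2]
R3 ← R3 + (13/2)·R1: [0, 45/2, 10, 89/2]
R4 ← R4 − (3)·R1: [0, -6, -9, -17]
R3 ← R3 − (45/47)·R2: [0, 0, -475/47, 89/47]
R4 ← R4 + (12/47)·R2: [0, 0, -171/47, -265/47]
R4 ← R4 − (9/25)·R3: [0, 0, 0, -158/25]
4 pivots among 4 columns.
Every column is a pivot column, so the columns are linearly independent.

yes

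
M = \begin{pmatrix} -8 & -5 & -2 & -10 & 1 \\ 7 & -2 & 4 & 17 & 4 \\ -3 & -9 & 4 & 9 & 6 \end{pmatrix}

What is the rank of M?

Row reduce to echelon form.
R2 ← R2 + (7/8)·R1: [0, -51/8, 9/4, 33/4, 39/8]
R3 ← R3 − (3/8)·R1: [0, -57/8, 19/4, 51/4, 45/8]
R3 ← R3 − (19/17)·R2: [0, 0, 38/17, 60/17, 3/17]
Echelon form has 3 nonzero rows, so rank(M) = 3.

3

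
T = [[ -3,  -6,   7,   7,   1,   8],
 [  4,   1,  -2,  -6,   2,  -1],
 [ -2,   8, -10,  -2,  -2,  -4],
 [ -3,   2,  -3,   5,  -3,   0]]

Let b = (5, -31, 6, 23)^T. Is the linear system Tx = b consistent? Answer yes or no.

Row reduce the augmented matrix [T | b].
R2 ← R2 + (4/3)·R1: [0, -7, 22/3, 10/3, 10/3, 29/3, -73/3]
R3 ← R3 − (2/3)·R1: [0, 12, -44/3, -20/3, -8/3, -28/3, 8/3]
R4 ← R4 − R1: [0, 8, -10, -2, -4, -8, 18]
R3 ← R3 + (12/7)·R2: [0, 0, -44/21, -20/21, 64/21, 152/21, -820/21]
R4 ← R4 + (8/7)·R2: [0, 0, -34/21, 38/21, -4/21, 64/21, -206/21]
R4 ← R4 − (17/22)·R3: [0, 0, 0, 28/11, -28/11, -28/11, 224/11]
The echelon form has 4 nonzero rows, and every pivot lies in the first 6 columns, so rank(T) = rank([T|b]) = 4.
The system is consistent.

yes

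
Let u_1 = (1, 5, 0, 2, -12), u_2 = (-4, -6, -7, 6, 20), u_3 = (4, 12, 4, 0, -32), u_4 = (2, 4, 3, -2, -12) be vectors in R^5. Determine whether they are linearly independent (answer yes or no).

Form the matrix with these vectors as rows and row reduce.
R2 ← R2 + (4)·R1: [0, 14, -7, 14, -28]
R3 ← R3 − (4)·R1: [0, -8, 4, -8, 16]
R4 ← R4 − (2)·R1: [0, -6, 3, -6, 12]
R3 ← R3 + (4/7)·R2: [0, 0, 0, 0, 0]
R4 ← R4 + (3/7)·R2: [0, 0, 0, 0, 0]
2 nonzero rows, so the 4 vectors span a space of dimension 2.
Since 2 < 4, the vectors are linearly dependent.

no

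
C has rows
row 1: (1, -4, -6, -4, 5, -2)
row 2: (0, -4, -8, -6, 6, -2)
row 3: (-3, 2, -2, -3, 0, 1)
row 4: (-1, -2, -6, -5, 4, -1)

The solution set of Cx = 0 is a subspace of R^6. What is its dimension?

4

Row reduce to echelon form.
R3 ← R3 + (3)·R1: [0, -10, -20, -15, 15, -5]
R4 ← R4 + R1: [0, -6, -12, -9, 9, -3]
R3 ← R3 − (5/2)·R2: [0, 0, 0, 0, 0, 0]
R4 ← R4 − (3/2)·R2: [0, 0, 0, 0, 0, 0]
2 nonzero rows, so rank(C) = 2.
C has 6 columns; by rank–nullity, nullity = 6 − 2 = 4.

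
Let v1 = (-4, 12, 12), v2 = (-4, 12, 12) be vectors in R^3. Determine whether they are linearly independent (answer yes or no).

no

Form the matrix with these vectors as rows and row reduce.
R2 ← R2 − R1: [0, 0, 0]
1 nonzero row, so the 2 vectors span a space of dimension 1.
Since 1 < 2, the vectors are linearly dependent.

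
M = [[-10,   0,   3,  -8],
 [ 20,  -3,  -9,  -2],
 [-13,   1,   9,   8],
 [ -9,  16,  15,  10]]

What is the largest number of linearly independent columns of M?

Row reduce to echelon form.
R2 ← R2 + (2)·R1: [0, -3, -3, -18]
R3 ← R3 − (13/10)·R1: [0, 1, 51/10, 92/5]
R4 ← R4 − (9/10)·R1: [0, 16, 123/10, 86/5]
R3 ← R3 + (1/3)·R2: [0, 0, 41/10, 62/5]
R4 ← R4 + (16/3)·R2: [0, 0, -37/10, -394/5]
R4 ← R4 + (37/41)·R3: [0, 0, 0, -2772/41]
Echelon form has 4 nonzero rows, so rank(M) = 4.
The rank gives the maximum number of linearly independent columns: 4.

4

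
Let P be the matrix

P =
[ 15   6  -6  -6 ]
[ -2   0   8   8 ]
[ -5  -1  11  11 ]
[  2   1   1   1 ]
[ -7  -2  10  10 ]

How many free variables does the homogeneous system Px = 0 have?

2

Row reduce to echelon form.
R2 ← R2 + (2/15)·R1: [0, 4/5, 36/5, 36/5]
R3 ← R3 + (1/3)·R1: [0, 1, 9, 9]
R4 ← R4 − (2/15)·R1: [0, 1/5, 9/5, 9/5]
R5 ← R5 + (7/15)·R1: [0, 4/5, 36/5, 36/5]
R3 ← R3 − (5/4)·R2: [0, 0, 0, 0]
R4 ← R4 − (1/4)·R2: [0, 0, 0, 0]
R5 ← R5 − R2: [0, 0, 0, 0]
2 nonzero rows, so rank(P) = 2.
P has 4 columns; by rank–nullity, nullity = 4 − 2 = 2.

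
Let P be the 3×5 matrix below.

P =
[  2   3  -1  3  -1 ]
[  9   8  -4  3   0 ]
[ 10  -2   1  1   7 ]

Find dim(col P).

Row reduce to echelon form.
R2 ← R2 − (9/2)·R1: [0, -11/2, 1/2, -21/2, 9/2]
R3 ← R3 − (5)·R1: [0, -17, 6, -14, 12]
R3 ← R3 − (34/11)·R2: [0, 0, 49/11, 203/11, -21/11]
Echelon form has 3 nonzero rows, so rank(P) = 3.
The column space has dimension equal to the rank: 3.

3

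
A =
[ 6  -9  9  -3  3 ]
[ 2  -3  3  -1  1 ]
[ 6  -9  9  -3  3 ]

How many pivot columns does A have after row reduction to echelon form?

Row reduce to echelon form.
R2 ← R2 − (1/3)·R1: [0, 0, 0, 0, 0]
R3 ← R3 − R1: [0, 0, 0, 0, 0]
Echelon form has 1 nonzero row, so rank(A) = 1.
Each nonzero row contributes one pivot column: 1 pivot columns.

1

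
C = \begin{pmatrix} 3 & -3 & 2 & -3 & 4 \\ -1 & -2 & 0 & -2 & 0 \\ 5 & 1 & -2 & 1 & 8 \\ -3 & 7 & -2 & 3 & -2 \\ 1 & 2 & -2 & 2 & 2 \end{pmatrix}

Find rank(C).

Row reduce to echelon form.
R2 ← R2 + (1/3)·R1: [0, -3, 2/3, -3, 4/3]
R3 ← R3 − (5/3)·R1: [0, 6, -16/3, 6, 4/3]
R4 ← R4 + R1: [0, 4, 0, 0, 2]
R5 ← R5 − (1/3)·R1: [0, 3, -8/3, 3, 2/3]
R3 ← R3 + (2)·R2: [0, 0, -4, 0, 4]
R4 ← R4 + (4/3)·R2: [0, 0, 8/9, -4, 34/9]
R5 ← R5 + R2: [0, 0, -2, 0, 2]
R4 ← R4 + (2/9)·R3: [0, 0, 0, -4, 14/3]
R5 ← R5 − (1/2)·R3: [0, 0, 0, 0, 0]
Echelon form has 4 nonzero rows, so rank(C) = 4.

4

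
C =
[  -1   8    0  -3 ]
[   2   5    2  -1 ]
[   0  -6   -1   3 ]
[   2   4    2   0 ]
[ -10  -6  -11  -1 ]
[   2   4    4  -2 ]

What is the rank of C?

Row reduce to echelon form.
R2 ← R2 + (2)·R1: [0, 21, 2, -7]
R4 ← R4 + (2)·R1: [0, 20, 2, -6]
R5 ← R5 − (10)·R1: [0, -86, -11, 29]
R6 ← R6 + (2)·R1: [0, 20, 4, -8]
R3 ← R3 + (2/7)·R2: [0, 0, -3/7, 1]
R4 ← R4 − (20/21)·R2: [0, 0, 2/21, 2/3]
R5 ← R5 + (86/21)·R2: [0, 0, -59/21, 1/3]
R6 ← R6 − (20/21)·R2: [0, 0, 44/21, -4/3]
R4 ← R4 + (2/9)·R3: [0, 0, 0, 8/9]
R5 ← R5 − (59/9)·R3: [0, 0, 0, -56/9]
R6 ← R6 + (44/9)·R3: [0, 0, 0, 32/9]
R5 ← R5 + (7)·R4: [0, 0, 0, 0]
R6 ← R6 − (4)·R4: [0, 0, 0, 0]
Echelon form has 4 nonzero rows, so rank(C) = 4.

4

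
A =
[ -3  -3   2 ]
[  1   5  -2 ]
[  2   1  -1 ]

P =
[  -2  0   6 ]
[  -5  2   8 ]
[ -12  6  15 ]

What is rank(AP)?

First compute AP:
[[ -3,   6, -12],
 [ -3,  -2,  16],
 [  3,  -4,   5]]
Now row reduce the product.
R2 ← R2 − R1: [0, -8, 28]
R3 ← R3 + R1: [0, 2, -7]
R3 ← R3 + (1/4)·R2: [0, 0, 0]
2 nonzero rows, so rank(AP) = 2.

2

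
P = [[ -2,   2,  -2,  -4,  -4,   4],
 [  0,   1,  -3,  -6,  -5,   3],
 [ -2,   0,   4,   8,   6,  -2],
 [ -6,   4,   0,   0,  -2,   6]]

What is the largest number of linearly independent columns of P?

2

Row reduce to echelon form.
R3 ← R3 − R1: [0, -2, 6, 12, 10, -6]
R4 ← R4 − (3)·R1: [0, -2, 6, 12, 10, -6]
R3 ← R3 + (2)·R2: [0, 0, 0, 0, 0, 0]
R4 ← R4 + (2)·R2: [0, 0, 0, 0, 0, 0]
Echelon form has 2 nonzero rows, so rank(P) = 2.
The rank gives the maximum number of linearly independent columns: 2.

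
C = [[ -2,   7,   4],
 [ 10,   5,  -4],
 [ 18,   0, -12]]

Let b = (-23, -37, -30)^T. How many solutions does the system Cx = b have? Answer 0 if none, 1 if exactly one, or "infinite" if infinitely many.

1

Row reduce the augmented matrix [C | b].
R2 ← R2 + (5)·R1: [0, 40, 16, -152]
R3 ← R3 + (9)·R1: [0, 63, 24, -237]
R3 ← R3 − (63/40)·R2: [0, 0, -6/5, 12/5]
The echelon form has 3 nonzero rows, and every pivot lies in the first 3 columns, so rank(C) = rank([C|b]) = 3.
The system is consistent.
rank = 3 = number of unknowns, so the solution is unique.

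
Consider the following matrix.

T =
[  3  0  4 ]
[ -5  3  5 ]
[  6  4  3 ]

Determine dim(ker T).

0

Row reduce to echelon form.
R2 ← R2 + (5/3)·R1: [0, 3, 35/3]
R3 ← R3 − (2)·R1: [0, 4, -5]
R3 ← R3 − (4/3)·R2: [0, 0, -185/9]
3 nonzero rows, so rank(T) = 3.
T has 3 columns; by rank–nullity, nullity = 3 − 3 = 0.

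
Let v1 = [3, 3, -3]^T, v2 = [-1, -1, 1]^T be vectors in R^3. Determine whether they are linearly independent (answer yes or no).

Form the matrix with these vectors as rows and row reduce.
R2 ← R2 + (1/3)·R1: [0, 0, 0]
1 nonzero row, so the 2 vectors span a space of dimension 1.
Since 1 < 2, the vectors are linearly dependent.

no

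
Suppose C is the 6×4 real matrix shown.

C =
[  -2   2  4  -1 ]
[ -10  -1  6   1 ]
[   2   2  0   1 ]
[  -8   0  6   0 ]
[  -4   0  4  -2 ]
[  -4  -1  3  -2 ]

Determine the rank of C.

Row reduce to echelon form.
R2 ← R2 − (5)·R1: [0, -11, -14, 6]
R3 ← R3 + R1: [0, 4, 4, 0]
R4 ← R4 − (4)·R1: [0, -8, -10, 4]
R5 ← R5 − (2)·R1: [0, -4, -4, 0]
R6 ← R6 − (2)·R1: [0, -5, -5, 0]
R3 ← R3 + (4/11)·R2: [0, 0, -12/11, 24/11]
R4 ← R4 − (8/11)·R2: [0, 0, 2/11, -4/11]
R5 ← R5 − (4/11)·R2: [0, 0, 12/11, -24/11]
R6 ← R6 − (5/11)·R2: [0, 0, 15/11, -30/11]
R4 ← R4 + (1/6)·R3: [0, 0, 0, 0]
R5 ← R5 + R3: [0, 0, 0, 0]
R6 ← R6 + (5/4)·R3: [0, 0, 0, 0]
Echelon form has 3 nonzero rows, so rank(C) = 3.

3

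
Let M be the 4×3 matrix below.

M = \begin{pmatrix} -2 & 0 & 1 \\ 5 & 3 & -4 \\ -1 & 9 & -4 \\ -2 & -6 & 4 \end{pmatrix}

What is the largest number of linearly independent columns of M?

2

Row reduce to echelon form.
R2 ← R2 + (5/2)·R1: [0, 3, -3/2]
R3 ← R3 − (1/2)·R1: [0, 9, -9/2]
R4 ← R4 − R1: [0, -6, 3]
R3 ← R3 − (3)·R2: [0, 0, 0]
R4 ← R4 + (2)·R2: [0, 0, 0]
Echelon form has 2 nonzero rows, so rank(M) = 2.
The rank gives the maximum number of linearly independent columns: 2.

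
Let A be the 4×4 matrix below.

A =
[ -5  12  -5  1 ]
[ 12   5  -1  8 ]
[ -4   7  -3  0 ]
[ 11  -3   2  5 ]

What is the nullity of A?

2

Row reduce to echelon form.
R2 ← R2 + (12/5)·R1: [0, 169/5, -13, 52/5]
R3 ← R3 − (4/5)·R1: [0, -13/5, 1, -4/5]
R4 ← R4 + (11/5)·R1: [0, 117/5, -9, 36/5]
R3 ← R3 + (1/13)·R2: [0, 0, 0, 0]
R4 ← R4 − (9/13)·R2: [0, 0, 0, 0]
2 nonzero rows, so rank(A) = 2.
A has 4 columns; by rank–nullity, nullity = 4 − 2 = 2.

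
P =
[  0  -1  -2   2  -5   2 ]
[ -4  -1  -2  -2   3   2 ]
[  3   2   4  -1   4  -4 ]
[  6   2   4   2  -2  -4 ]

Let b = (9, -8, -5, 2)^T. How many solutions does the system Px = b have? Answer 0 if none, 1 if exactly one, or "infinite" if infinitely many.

Row reduce the augmented matrix [P | b].
Swap R1 ↔ R2
R3 ← R3 + (3/4)·R1: [0, 5/4, 5/2, -5/2, 25/4, -5/2, -11]
R4 ← R4 + (3/2)·R1: [0, 1/2, 1, -1, 5/2, -1, -10]
R3 ← R3 + (5/4)·R2: [0, 0, 0, 0, 0, 0, 1/4]
R4 ← R4 + (1/2)·R2: [0, 0, 0, 0, 0, 0, -11/2]
R4 ← R4 + (22)·R3: [0, 0, 0, 0, 0, 0, 0]
The echelon form has 3 nonzero rows; the last pivot sits in the augmented column, so rank(P) = 2 but rank([P|b]) = 3.
Since the ranks differ, the system is inconsistent.
It has no solutions.

0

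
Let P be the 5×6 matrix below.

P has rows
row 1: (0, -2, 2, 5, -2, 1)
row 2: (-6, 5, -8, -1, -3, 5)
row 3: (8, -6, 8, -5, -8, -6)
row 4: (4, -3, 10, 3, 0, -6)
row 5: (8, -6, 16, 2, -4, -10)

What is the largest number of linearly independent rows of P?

Row reduce to echelon form.
Swap R1 ↔ R2
R3 ← R3 + (4/3)·R1: [0, 2/3, -8/3, -19/3, -12, 2/3]
R4 ← R4 + (2/3)·R1: [0, 1/3, 14/3, 7/3, -2, -8/3]
R5 ← R5 + (4/3)·R1: [0, 2/3, 16/3, 2/3, -8, -10/3]
R3 ← R3 + (1/3)·R2: [0, 0, -2, -14/3, -38/3, 1]
R4 ← R4 + (1/6)·R2: [0, 0, 5, 19/6, -7/3, -5/2]
R5 ← R5 + (1/3)·R2: [0, 0, 6, 7/3, -26/3, -3]
R4 ← R4 + (5/2)·R3: [0, 0, 0, -17/2, -34, 0]
R5 ← R5 + (3)·R3: [0, 0, 0, -35/3, -140/3, 0]
R5 ← R5 − (70/51)·R4: [0, 0, 0, 0, 0, 0]
Echelon form has 4 nonzero rows, so rank(P) = 4.
The rank gives the maximum number of linearly independent rows: 4.

4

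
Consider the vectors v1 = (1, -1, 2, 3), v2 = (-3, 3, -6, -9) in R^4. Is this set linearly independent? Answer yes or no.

no

Form the matrix with these vectors as rows and row reduce.
R2 ← R2 + (3)·R1: [0, 0, 0, 0]
1 nonzero row, so the 2 vectors span a space of dimension 1.
Since 1 < 2, the vectors are linearly dependent.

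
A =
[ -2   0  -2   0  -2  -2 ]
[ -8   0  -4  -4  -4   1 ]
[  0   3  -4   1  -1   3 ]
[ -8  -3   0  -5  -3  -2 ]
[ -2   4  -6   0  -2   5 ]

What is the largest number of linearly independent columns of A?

3

Row reduce to echelon form.
R2 ← R2 − (4)·R1: [0, 0, 4, -4, 4, 9]
R4 ← R4 − (4)·R1: [0, -3, 8, -5, 5, 6]
R5 ← R5 − R1: [0, 4, -4, 0, 0, 7]
Swap R2 ↔ R3
R4 ← R4 + R2: [0, 0, 4, -4, 4, 9]
R5 ← R5 − (4/3)·R2: [0, 0, 4/3, -4/3, 4/3, 3]
R4 ← R4 − R3: [0, 0, 0, 0, 0, 0]
R5 ← R5 − (1/3)·R3: [0, 0, 0, 0, 0, 0]
Echelon form has 3 nonzero rows, so rank(A) = 3.
The rank gives the maximum number of linearly independent columns: 3.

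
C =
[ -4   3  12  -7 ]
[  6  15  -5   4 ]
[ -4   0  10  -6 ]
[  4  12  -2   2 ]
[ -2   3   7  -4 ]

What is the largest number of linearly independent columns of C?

2

Row reduce to echelon form.
R2 ← R2 + (3/2)·R1: [0, 39/2, 13, -13/2]
R3 ← R3 − R1: [0, -3, -2, 1]
R4 ← R4 + R1: [0, 15, 10, -5]
R5 ← R5 − (1/2)·R1: [0, 3/2, 1, -1/2]
R3 ← R3 + (2/13)·R2: [0, 0, 0, 0]
R4 ← R4 − (10/13)·R2: [0, 0, 0, 0]
R5 ← R5 − (1/13)·R2: [0, 0, 0, 0]
Echelon form has 2 nonzero rows, so rank(C) = 2.
The rank gives the maximum number of linearly independent columns: 2.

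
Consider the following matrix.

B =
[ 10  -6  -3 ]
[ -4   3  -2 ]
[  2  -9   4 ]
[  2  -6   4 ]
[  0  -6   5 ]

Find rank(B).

Row reduce to echelon form.
R2 ← R2 + (2/5)·R1: [0, 3/5, -16/5]
R3 ← R3 − (1/5)·R1: [0, -39/5, 23/5]
R4 ← R4 − (1/5)·R1: [0, -24/5, 23/5]
R3 ← R3 + (13)·R2: [0, 0, -37]
R4 ← R4 + (8)·R2: [0, 0, -21]
R5 ← R5 + (10)·R2: [0, 0, -27]
R4 ← R4 − (21/37)·R3: [0, 0, 0]
R5 ← R5 − (27/37)·R3: [0, 0, 0]
Echelon form has 3 nonzero rows, so rank(B) = 3.

3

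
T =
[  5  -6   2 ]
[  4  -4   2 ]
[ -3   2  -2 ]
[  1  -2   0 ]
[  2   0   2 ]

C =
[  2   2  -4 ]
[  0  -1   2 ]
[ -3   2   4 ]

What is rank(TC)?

2

First compute TC:
[[  4,  20, -24],
 [  2,  16, -16],
 [  0, -12,   8],
 [  2,   4,  -8],
 [ -2,   8,   0]]
Now row reduce the product.
R2 ← R2 − (1/2)·R1: [0, 6, -4]
R4 ← R4 − (1/2)·R1: [0, -6, 4]
R5 ← R5 + (1/2)·R1: [0, 18, -12]
R3 ← R3 + (2)·R2: [0, 0, 0]
R4 ← R4 + R2: [0, 0, 0]
R5 ← R5 − (3)·R2: [0, 0, 0]
2 nonzero rows, so rank(TC) = 2.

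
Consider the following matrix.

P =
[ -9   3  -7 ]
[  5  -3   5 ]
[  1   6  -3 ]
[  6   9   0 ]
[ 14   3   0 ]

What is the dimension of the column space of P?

Row reduce to echelon form.
R2 ← R2 + (5/9)·R1: [0, -4/3, 10/9]
R3 ← R3 + (1/9)·R1: [0, 19/3, -34/9]
R4 ← R4 + (2/3)·R1: [0, 11, -14/3]
R5 ← R5 + (14/9)·R1: [0, 23/3, -98/9]
R3 ← R3 + (19/4)·R2: [0, 0, 3/2]
R4 ← R4 + (33/4)·R2: [0, 0, 9/2]
R5 ← R5 + (23/4)·R2: [0, 0, -9/2]
R4 ← R4 − (3)·R3: [0, 0, 0]
R5 ← R5 + (3)·R3: [0, 0, 0]
Echelon form has 3 nonzero rows, so rank(P) = 3.
The column space has dimension equal to the rank: 3.

3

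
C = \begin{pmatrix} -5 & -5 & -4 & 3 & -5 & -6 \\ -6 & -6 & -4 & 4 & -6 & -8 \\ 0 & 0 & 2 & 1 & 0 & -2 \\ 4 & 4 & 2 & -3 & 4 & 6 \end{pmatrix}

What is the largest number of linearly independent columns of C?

Row reduce to echelon form.
R2 ← R2 − (6/5)·R1: [0, 0, 4/5, 2/5, 0, -4/5]
R4 ← R4 + (4/5)·R1: [0, 0, -6/5, -3/5, 0, 6/5]
R3 ← R3 − (5/2)·R2: [0, 0, 0, 0, 0, 0]
R4 ← R4 + (3/2)·R2: [0, 0, 0, 0, 0, 0]
Echelon form has 2 nonzero rows, so rank(C) = 2.
The rank gives the maximum number of linearly independent columns: 2.

2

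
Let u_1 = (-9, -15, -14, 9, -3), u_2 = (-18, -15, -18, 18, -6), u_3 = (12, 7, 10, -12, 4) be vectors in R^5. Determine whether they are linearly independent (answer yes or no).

no

Form the matrix with these vectors as rows and row reduce.
R2 ← R2 − (2)·R1: [0, 15, 10, 0, 0]
R3 ← R3 + (4/3)·R1: [0, -13, -26/3, 0, 0]
R3 ← R3 + (13/15)·R2: [0, 0, 0, 0, 0]
2 nonzero rows, so the 3 vectors span a space of dimension 2.
Since 2 < 3, the vectors are linearly dependent.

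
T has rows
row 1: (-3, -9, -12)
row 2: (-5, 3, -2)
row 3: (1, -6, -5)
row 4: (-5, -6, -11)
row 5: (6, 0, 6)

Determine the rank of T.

2

Row reduce to echelon form.
R2 ← R2 − (5/3)·R1: [0, 18, 18]
R3 ← R3 + (1/3)·R1: [0, -9, -9]
R4 ← R4 − (5/3)·R1: [0, 9, 9]
R5 ← R5 + (2)·R1: [0, -18, -18]
R3 ← R3 + (1/2)·R2: [0, 0, 0]
R4 ← R4 − (1/2)·R2: [0, 0, 0]
R5 ← R5 + R2: [0, 0, 0]
Echelon form has 2 nonzero rows, so rank(T) = 2.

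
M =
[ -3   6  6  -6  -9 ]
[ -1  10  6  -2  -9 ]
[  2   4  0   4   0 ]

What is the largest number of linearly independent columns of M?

Row reduce to echelon form.
R2 ← R2 − (1/3)·R1: [0, 8, 4, 0, -6]
R3 ← R3 + (2/3)·R1: [0, 8, 4, 0, -6]
R3 ← R3 − R2: [0, 0, 0, 0, 0]
Echelon form has 2 nonzero rows, so rank(M) = 2.
The rank gives the maximum number of linearly independent columns: 2.

2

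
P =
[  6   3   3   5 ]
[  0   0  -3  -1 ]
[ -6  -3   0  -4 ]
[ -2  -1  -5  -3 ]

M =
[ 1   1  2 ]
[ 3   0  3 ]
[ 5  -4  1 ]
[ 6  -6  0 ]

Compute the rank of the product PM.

First compute PM:
[[ 60, -36,  24],
 [-21,  18,  -3],
 [-39,  18, -21],
 [-48,  36, -12]]
Now row reduce the product.
R2 ← R2 + (7/20)·R1: [0, 27/5, 27/5]
R3 ← R3 + (13/20)·R1: [0, -27/5, -27/5]
R4 ← R4 + (4/5)·R1: [0, 36/5, 36/5]
R3 ← R3 + R2: [0, 0, 0]
R4 ← R4 − (4/3)·R2: [0, 0, 0]
2 nonzero rows, so rank(PM) = 2.

2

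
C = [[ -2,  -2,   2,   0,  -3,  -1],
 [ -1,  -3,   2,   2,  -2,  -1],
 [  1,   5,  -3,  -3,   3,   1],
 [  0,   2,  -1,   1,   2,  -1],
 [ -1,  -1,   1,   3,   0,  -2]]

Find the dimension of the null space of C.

Row reduce to echelon form.
R2 ← R2 − (1/2)·R1: [0, -2, 1, 2, -1/2, -1/2]
R3 ← R3 + (1/2)·R1: [0, 4, -2, -3, 3/2, 1/2]
R5 ← R5 − (1/2)·R1: [0, 0, 0, 3, 3/2, -3/2]
R3 ← R3 + (2)·R2: [0, 0, 0, 1, 1/2, -1/2]
R4 ← R4 + R2: [0, 0, 0, 3, 3/2, -3/2]
R4 ← R4 − (3)·R3: [0, 0, 0, 0, 0, 0]
R5 ← R5 − (3)·R3: [0, 0, 0, 0, 0, 0]
3 nonzero rows, so rank(C) = 3.
C has 6 columns; by rank–nullity, nullity = 6 − 3 = 3.

3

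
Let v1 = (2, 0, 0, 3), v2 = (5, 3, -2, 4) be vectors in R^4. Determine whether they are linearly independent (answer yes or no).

Form the matrix with these vectors as rows and row reduce.
R2 ← R2 − (5/2)·R1: [0, 3, -2, -7/2]
2 nonzero rows, so the 2 vectors span a space of dimension 2.
Since 2 = 2, the vectors are linearly independent.

yes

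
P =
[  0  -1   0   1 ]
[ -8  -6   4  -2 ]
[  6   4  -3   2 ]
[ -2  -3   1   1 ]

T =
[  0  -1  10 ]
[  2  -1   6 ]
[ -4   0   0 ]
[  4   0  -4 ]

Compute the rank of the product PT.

2

First compute PT:
[[  2,   1, -10],
 [-36,  14, -108],
 [ 28, -10,  76],
 [ -6,   5, -42]]
Now row reduce the product.
R2 ← R2 + (18)·R1: [0, 32, -288]
R3 ← R3 − (14)·R1: [0, -24, 216]
R4 ← R4 + (3)·R1: [0, 8, -72]
R3 ← R3 + (3/4)·R2: [0, 0, 0]
R4 ← R4 − (1/4)·R2: [0, 0, 0]
2 nonzero rows, so rank(PT) = 2.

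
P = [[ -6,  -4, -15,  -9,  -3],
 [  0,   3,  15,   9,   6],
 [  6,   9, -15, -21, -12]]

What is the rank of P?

3

Row reduce to echelon form.
R3 ← R3 + R1: [0, 5, -30, -30, -15]
R3 ← R3 − (5/3)·R2: [0, 0, -55, -45, -25]
Echelon form has 3 nonzero rows, so rank(P) = 3.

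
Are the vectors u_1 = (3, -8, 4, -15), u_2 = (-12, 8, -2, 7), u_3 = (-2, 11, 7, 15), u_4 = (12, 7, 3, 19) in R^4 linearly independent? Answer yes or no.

yes

Form the matrix with these vectors as rows and row reduce.
R2 ← R2 + (4)·R1: [0, -24, 14, -53]
R3 ← R3 + (2/3)·R1: [0, 17/3, 29/3, 5]
R4 ← R4 − (4)·R1: [0, 39, -13, 79]
R3 ← R3 + (17/72)·R2: [0, 0, 467/36, -541/72]
R4 ← R4 + (13/8)·R2: [0, 0, 39/4, -57/8]
R4 ← R4 − (351/467)·R3: [0, 0, 0, -690/467]
4 nonzero rows, so the 4 vectors span a space of dimension 4.
Since 4 = 4, the vectors are linearly independent.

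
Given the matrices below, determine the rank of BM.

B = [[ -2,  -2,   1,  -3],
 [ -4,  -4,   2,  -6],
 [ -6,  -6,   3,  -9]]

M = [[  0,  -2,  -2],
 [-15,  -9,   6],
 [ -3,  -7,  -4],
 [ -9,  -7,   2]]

1

First compute BM:
[[ 54,  36, -18],
 [108,  72, -36],
 [162, 108, -54]]
Now row reduce the product.
R2 ← R2 − (2)·R1: [0, 0, 0]
R3 ← R3 − (3)·R1: [0, 0, 0]
1 nonzero row, so rank(BM) = 1.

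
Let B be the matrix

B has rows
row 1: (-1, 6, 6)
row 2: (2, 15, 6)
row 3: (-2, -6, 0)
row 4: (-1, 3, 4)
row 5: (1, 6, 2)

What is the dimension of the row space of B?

2

Row reduce to echelon form.
R2 ← R2 + (2)·R1: [0, 27, 18]
R3 ← R3 − (2)·R1: [0, -18, -12]
R4 ← R4 − R1: [0, -3, -2]
R5 ← R5 + R1: [0, 12, 8]
R3 ← R3 + (2/3)·R2: [0, 0, 0]
R4 ← R4 + (1/9)·R2: [0, 0, 0]
R5 ← R5 − (4/9)·R2: [0, 0, 0]
Echelon form has 2 nonzero rows, so rank(B) = 2.
The row space has dimension equal to the rank: 2.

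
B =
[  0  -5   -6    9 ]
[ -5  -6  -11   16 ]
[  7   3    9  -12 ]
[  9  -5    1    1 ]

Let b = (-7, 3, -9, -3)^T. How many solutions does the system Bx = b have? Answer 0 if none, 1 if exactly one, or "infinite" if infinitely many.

Row reduce the augmented matrix [B | b].
Swap R1 ↔ R2
R3 ← R3 + (7/5)·R1: [0, -27/5, -32/5, 52/5, -24/5]
R4 ← R4 + (9/5)·R1: [0, -79/5, -94/5, 149/5, 12/5]
R3 ← R3 − (27/25)·R2: [0, 0, 2/25, 17/25, 69/25]
R4 ← R4 − (79/25)·R2: [0, 0, 4/25, 34/25, 613/25]
R4 ← R4 − (2)·R3: [0, 0, 0, 0, 19]
The echelon form has 4 nonzero rows; the last pivot sits in the augmented column, so rank(B) = 3 but rank([B|b]) = 4.
Since the ranks differ, the system is inconsistent.
It has no solutions.

0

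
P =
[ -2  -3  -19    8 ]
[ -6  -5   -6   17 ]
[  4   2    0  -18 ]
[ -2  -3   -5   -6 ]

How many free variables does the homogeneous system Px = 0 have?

Row reduce to echelon form.
R2 ← R2 − (3)·R1: [0, 4, 51, -7]
R3 ← R3 + (2)·R1: [0, -4, -38, -2]
R4 ← R4 − R1: [0, 0, 14, -14]
R3 ← R3 + R2: [0, 0, 13, -9]
R4 ← R4 − (14/13)·R3: [0, 0, 0, -56/13]
4 nonzero rows, so rank(P) = 4.
P has 4 columns; by rank–nullity, nullity = 4 − 4 = 0.

0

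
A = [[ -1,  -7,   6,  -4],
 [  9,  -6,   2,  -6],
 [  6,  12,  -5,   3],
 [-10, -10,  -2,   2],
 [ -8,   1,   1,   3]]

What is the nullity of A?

Row reduce to echelon form.
R2 ← R2 + (9)·R1: [0, -69, 56, -42]
R3 ← R3 + (6)·R1: [0, -30, 31, -21]
R4 ← R4 − (10)·R1: [0, 60, -62, 42]
R5 ← R5 − (8)·R1: [0, 57, -47, 35]
R3 ← R3 − (10/23)·R2: [0, 0, 153/23, -63/23]
R4 ← R4 + (20/23)·R2: [0, 0, -306/23, 126/23]
R5 ← R5 + (19/23)·R2: [0, 0, -17/23, 7/23]
R4 ← R4 + (2)·R3: [0, 0, 0, 0]
R5 ← R5 + (1/9)·R3: [0, 0, 0, 0]
3 nonzero rows, so rank(A) = 3.
A has 4 columns; by rank–nullity, nullity = 4 − 3 = 1.

1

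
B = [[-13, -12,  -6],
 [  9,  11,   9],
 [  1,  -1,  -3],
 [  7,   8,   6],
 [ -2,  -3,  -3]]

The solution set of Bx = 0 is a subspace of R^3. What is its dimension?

1

Row reduce to echelon form.
R2 ← R2 + (9/13)·R1: [0, 35/13, 63/13]
R3 ← R3 + (1/13)·R1: [0, -25/13, -45/13]
R4 ← R4 + (7/13)·R1: [0, 20/13, 36/13]
R5 ← R5 − (2/13)·R1: [0, -15/13, -27/13]
R3 ← R3 + (5/7)·R2: [0, 0, 0]
R4 ← R4 − (4/7)·R2: [0, 0, 0]
R5 ← R5 + (3/7)·R2: [0, 0, 0]
2 nonzero rows, so rank(B) = 2.
B has 3 columns; by rank–nullity, nullity = 3 − 2 = 1.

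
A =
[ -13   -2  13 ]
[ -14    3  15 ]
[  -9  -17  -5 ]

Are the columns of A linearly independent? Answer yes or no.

yes

Row reduce A to echelon form.
R2 ← R2 − (14/13)·R1: [0, 67/13, 1]
R3 ← R3 − (9/13)·R1: [0, -203/13, -14]
R3 ← R3 + (203/67)·R2: [0, 0, -735/67]
3 pivots among 3 columns.
Every column is a pivot column, so the columns are linearly independent.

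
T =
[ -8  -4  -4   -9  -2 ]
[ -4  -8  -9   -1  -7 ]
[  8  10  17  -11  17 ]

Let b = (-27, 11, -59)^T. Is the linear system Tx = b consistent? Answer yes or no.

yes

Row reduce the augmented matrix [T | b].
R2 ← R2 − (1/2)·R1: [0, -6, -7, 7/2, -6, 49/2]
R3 ← R3 + R1: [0, 6, 13, -20, 15, -86]
R3 ← R3 + R2: [0, 0, 6, -33/2, 9, -123/2]
The echelon form has 3 nonzero rows, and every pivot lies in the first 5 columns, so rank(T) = rank([T|b]) = 3.
The system is consistent.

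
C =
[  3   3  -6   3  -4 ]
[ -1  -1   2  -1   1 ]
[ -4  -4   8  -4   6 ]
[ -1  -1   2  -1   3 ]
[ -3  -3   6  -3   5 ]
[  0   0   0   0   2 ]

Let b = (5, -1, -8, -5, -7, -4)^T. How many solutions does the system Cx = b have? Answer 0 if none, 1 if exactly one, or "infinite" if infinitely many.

Row reduce the augmented matrix [C | b].
R2 ← R2 + (1/3)·R1: [0, 0, 0, 0, -1/3, 2/3]
R3 ← R3 + (4/3)·R1: [0, 0, 0, 0, 2/3, -4/3]
R4 ← R4 + (1/3)·R1: [0, 0, 0, 0, 5/3, -10/3]
R5 ← R5 + R1: [0, 0, 0, 0, 1, -2]
R3 ← R3 + (2)·R2: [0, 0, 0, 0, 0, 0]
R4 ← R4 + (5)·R2: [0, 0, 0, 0, 0, 0]
R5 ← R5 + (3)·R2: [0, 0, 0, 0, 0, 0]
R6 ← R6 + (6)·R2: [0, 0, 0, 0, 0, 0]
The echelon form has 2 nonzero rows, and every pivot lies in the first 5 columns, so rank(C) = rank([C|b]) = 2.
The system is consistent.
rank = 2 < 5 unknowns, so there are infinitely many solutions.

infinite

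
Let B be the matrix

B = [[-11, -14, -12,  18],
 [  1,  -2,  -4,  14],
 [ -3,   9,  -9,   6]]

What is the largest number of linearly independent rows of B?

Row reduce to echelon form.
R2 ← R2 + (1/11)·R1: [0, -36/11, -56/11, 172/11]
R3 ← R3 − (3/11)·R1: [0, 141/11, -63/11, 12/11]
R3 ← R3 + (47/12)·R2: [0, 0, -77/3, 187/3]
Echelon form has 3 nonzero rows, so rank(B) = 3.
The rank gives the maximum number of linearly independent rows: 3.

3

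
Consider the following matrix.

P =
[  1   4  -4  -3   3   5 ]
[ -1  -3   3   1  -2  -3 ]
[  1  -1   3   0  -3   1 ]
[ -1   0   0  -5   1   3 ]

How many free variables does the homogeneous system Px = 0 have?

3

Row reduce to echelon form.
R2 ← R2 + R1: [0, 1, -1, -2, 1, 2]
R3 ← R3 − R1: [0, -5, 7, 3, -6, -4]
R4 ← R4 + R1: [0, 4, -4, -8, 4, 8]
R3 ← R3 + (5)·R2: [0, 0, 2, -7, -1, 6]
R4 ← R4 − (4)·R2: [0, 0, 0, 0, 0, 0]
3 nonzero rows, so rank(P) = 3.
P has 6 columns; by rank–nullity, nullity = 6 − 3 = 3.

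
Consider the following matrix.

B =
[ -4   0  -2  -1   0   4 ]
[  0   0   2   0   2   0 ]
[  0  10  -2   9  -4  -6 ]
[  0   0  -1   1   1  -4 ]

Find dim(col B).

4

Row reduce to echelon form.
Swap R2 ↔ R3
R4 ← R4 + (1/2)·R3: [0, 0, 0, 1, 2, -4]
Echelon form has 4 nonzero rows, so rank(B) = 4.
The column space has dimension equal to the rank: 4.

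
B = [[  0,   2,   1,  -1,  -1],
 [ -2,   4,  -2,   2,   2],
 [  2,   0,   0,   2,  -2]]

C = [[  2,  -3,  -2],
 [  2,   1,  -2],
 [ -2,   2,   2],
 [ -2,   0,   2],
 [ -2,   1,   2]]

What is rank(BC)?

First compute BC:
[[  6,   3,  -6],
 [  0,   8,   0],
 [  4,  -8,  -4]]
Now row reduce the product.
R3 ← R3 − (2/3)·R1: [0, -10, 0]
R3 ← R3 + (5/4)·R2: [0, 0, 0]
2 nonzero rows, so rank(BC) = 2.

2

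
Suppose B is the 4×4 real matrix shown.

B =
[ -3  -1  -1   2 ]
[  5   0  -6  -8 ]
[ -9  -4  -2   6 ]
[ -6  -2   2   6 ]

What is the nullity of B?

1

Row reduce to echelon form.
R2 ← R2 + (5/3)·R1: [0, -5/3, -23/3, -14/3]
R3 ← R3 − (3)·R1: [0, -1, 1, 0]
R4 ← R4 − (2)·R1: [0, 0, 4, 2]
R3 ← R3 − (3/5)·R2: [0, 0, 28/5, 14/5]
R4 ← R4 − (5/7)·R3: [0, 0, 0, 0]
3 nonzero rows, so rank(B) = 3.
B has 4 columns; by rank–nullity, nullity = 4 − 3 = 1.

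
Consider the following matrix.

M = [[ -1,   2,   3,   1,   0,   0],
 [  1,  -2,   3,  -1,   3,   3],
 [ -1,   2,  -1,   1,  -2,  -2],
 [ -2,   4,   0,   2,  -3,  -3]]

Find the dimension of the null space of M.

Row reduce to echelon form.
R2 ← R2 + R1: [0, 0, 6, 0, 3, 3]
R3 ← R3 − R1: [0, 0, -4, 0, -2, -2]
R4 ← R4 − (2)·R1: [0, 0, -6, 0, -3, -3]
R3 ← R3 + (2/3)·R2: [0, 0, 0, 0, 0, 0]
R4 ← R4 + R2: [0, 0, 0, 0, 0, 0]
2 nonzero rows, so rank(M) = 2.
M has 6 columns; by rank–nullity, nullity = 6 − 2 = 4.

4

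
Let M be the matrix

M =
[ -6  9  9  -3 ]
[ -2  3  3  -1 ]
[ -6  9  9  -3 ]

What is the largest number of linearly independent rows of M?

Row reduce to echelon form.
R2 ← R2 − (1/3)·R1: [0, 0, 0, 0]
R3 ← R3 − R1: [0, 0, 0, 0]
Echelon form has 1 nonzero row, so rank(M) = 1.
The rank gives the maximum number of linearly independent rows: 1.

1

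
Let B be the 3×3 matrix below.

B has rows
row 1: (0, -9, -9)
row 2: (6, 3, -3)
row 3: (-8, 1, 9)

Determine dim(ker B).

1

Row reduce to echelon form.
Swap R1 ↔ R2
R3 ← R3 + (4/3)·R1: [0, 5, 5]
R3 ← R3 + (5/9)·R2: [0, 0, 0]
2 nonzero rows, so rank(B) = 2.
B has 3 columns; by rank–nullity, nullity = 3 − 2 = 1.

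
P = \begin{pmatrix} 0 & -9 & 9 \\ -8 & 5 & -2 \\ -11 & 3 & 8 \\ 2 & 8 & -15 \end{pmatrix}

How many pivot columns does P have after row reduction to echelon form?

3

Row reduce to echelon form.
Swap R1 ↔ R2
R3 ← R3 − (11/8)·R1: [0, -31/8, 43/4]
R4 ← R4 + (1/4)·R1: [0, 37/4, -31/2]
R3 ← R3 − (31/72)·R2: [0, 0, 55/8]
R4 ← R4 + (37/36)·R2: [0, 0, -25/4]
R4 ← R4 + (10/11)·R3: [0, 0, 0]
Echelon form has 3 nonzero rows, so rank(P) = 3.
Each nonzero row contributes one pivot column: 3 pivot columns.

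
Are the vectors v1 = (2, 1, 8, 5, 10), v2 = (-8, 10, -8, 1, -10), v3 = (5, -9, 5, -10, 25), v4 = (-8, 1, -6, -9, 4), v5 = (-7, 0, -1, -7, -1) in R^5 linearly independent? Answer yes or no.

yes

Form the matrix with these vectors as rows and row reduce.
R2 ← R2 + (4)·R1: [0, 14, 24, 21, 30]
R3 ← R3 − (5/2)·R1: [0, -23/2, -15, -45/2, 0]
R4 ← R4 + (4)·R1: [0, 5, 26, 11, 44]
R5 ← R5 + (7/2)·R1: [0, 7/2, 27, 21/2, 34]
R3 ← R3 + (23/28)·R2: [0, 0, 33/7, -21/4, 345/14]
R4 ← R4 − (5/14)·R2: [0, 0, 122/7, 7/2, 233/7]
R5 ← R5 − (1/4)·R2: [0, 0, 21, 21/4, 53/2]
R4 ← R4 − (122/33)·R3: [0, 0, 0, 252/11, -636/11]
R5 ← R5 − (49/11)·R3: [0, 0, 0, 315/11, -916/11]
R5 ← R5 − (5/4)·R4: [0, 0, 0, 0, -11]
5 nonzero rows, so the 5 vectors span a space of dimension 5.
Since 5 = 5, the vectors are linearly independent.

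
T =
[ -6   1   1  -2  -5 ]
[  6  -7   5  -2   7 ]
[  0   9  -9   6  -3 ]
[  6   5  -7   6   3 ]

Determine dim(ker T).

3

Row reduce to echelon form.
R2 ← R2 + R1: [0, -6, 6, -4, 2]
R4 ← R4 + R1: [0, 6, -6, 4, -2]
R3 ← R3 + (3/2)·R2: [0, 0, 0, 0, 0]
R4 ← R4 + R2: [0, 0, 0, 0, 0]
2 nonzero rows, so rank(T) = 2.
T has 5 columns; by rank–nullity, nullity = 5 − 2 = 3.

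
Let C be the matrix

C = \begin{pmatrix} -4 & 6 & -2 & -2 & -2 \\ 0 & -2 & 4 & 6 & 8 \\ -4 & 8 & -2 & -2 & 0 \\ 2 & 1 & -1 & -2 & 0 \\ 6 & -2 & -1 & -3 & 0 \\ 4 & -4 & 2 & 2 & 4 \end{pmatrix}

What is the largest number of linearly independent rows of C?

3

Row reduce to echelon form.
R3 ← R3 − R1: [0, 2, 0, 0, 2]
R4 ← R4 + (1/2)·R1: [0, 4, -2, -3, -1]
R5 ← R5 + (3/2)·R1: [0, 7, -4, -6, -3]
R6 ← R6 + R1: [0, 2, 0, 0, 2]
R3 ← R3 + R2: [0, 0, 4, 6, 10]
R4 ← R4 + (2)·R2: [0, 0, 6, 9, 15]
R5 ← R5 + (7/2)·R2: [0, 0, 10, 15, 25]
R6 ← R6 + R2: [0, 0, 4, 6, 10]
R4 ← R4 − (3/2)·R3: [0, 0, 0, 0, 0]
R5 ← R5 − (5/2)·R3: [0, 0, 0, 0, 0]
R6 ← R6 − R3: [0, 0, 0, 0, 0]
Echelon form has 3 nonzero rows, so rank(C) = 3.
The rank gives the maximum number of linearly independent rows: 3.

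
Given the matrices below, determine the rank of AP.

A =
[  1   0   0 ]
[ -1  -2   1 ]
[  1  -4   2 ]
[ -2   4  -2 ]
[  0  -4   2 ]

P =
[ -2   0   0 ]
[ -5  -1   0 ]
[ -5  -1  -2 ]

2

First compute AP:
[[ -2,   0,   0],
 [  7,   1,  -2],
 [  8,   2,  -4],
 [ -6,  -2,   4],
 [ 10,   2,  -4]]
Now row reduce the product.
R2 ← R2 + (7/2)·R1: [0, 1, -2]
R3 ← R3 + (4)·R1: [0, 2, -4]
R4 ← R4 − (3)·R1: [0, -2, 4]
R5 ← R5 + (5)·R1: [0, 2, -4]
R3 ← R3 − (2)·R2: [0, 0, 0]
R4 ← R4 + (2)·R2: [0, 0, 0]
R5 ← R5 − (2)·R2: [0, 0, 0]
2 nonzero rows, so rank(AP) = 2.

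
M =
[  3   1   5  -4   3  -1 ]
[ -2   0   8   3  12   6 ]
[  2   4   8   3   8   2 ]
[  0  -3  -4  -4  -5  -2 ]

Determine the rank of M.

4

Row reduce to echelon form.
R2 ← R2 + (2/3)·R1: [0, 2/3, 34/3, 1/3, 14, 16/3]
R3 ← R3 − (2/3)·R1: [0, 10/3, 14/3, 17/3, 6, 8/3]
R3 ← R3 − (5)·R2: [0, 0, -52, 4, -64, -24]
R4 ← R4 + (9/2)·R2: [0, 0, 47, -5/2, 58, 22]
R4 ← R4 + (47/52)·R3: [0, 0, 0, 29/26, 2/13, 4/13]
Echelon form has 4 nonzero rows, so rank(M) = 4.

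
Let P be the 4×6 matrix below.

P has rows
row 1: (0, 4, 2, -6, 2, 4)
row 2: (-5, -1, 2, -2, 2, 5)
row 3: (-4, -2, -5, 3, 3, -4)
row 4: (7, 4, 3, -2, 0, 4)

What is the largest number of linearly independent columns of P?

Row reduce to echelon form.
Swap R1 ↔ R2
R3 ← R3 − (4/5)·R1: [0, -6/5, -33/5, 23/5, 7/5, -8]
R4 ← R4 + (7/5)·R1: [0, 13/5, 29/5, -24/5, 14/5, 11]
R3 ← R3 + (3/10)·R2: [0, 0, -6, 14/5, 2, -34/5]
R4 ← R4 − (13/20)·R2: [0, 0, 9/2, -9/10, 3/2, 42/5]
R4 ← R4 + (3/4)·R3: [0, 0, 0, 6/5, 3, 33/10]
Echelon form has 4 nonzero rows, so rank(P) = 4.
The rank gives the maximum number of linearly independent columns: 4.

4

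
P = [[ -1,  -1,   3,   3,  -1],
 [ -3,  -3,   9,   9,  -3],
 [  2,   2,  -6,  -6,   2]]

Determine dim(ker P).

4

Row reduce to echelon form.
R2 ← R2 − (3)·R1: [0, 0, 0, 0, 0]
R3 ← R3 + (2)·R1: [0, 0, 0, 0, 0]
1 nonzero row, so rank(P) = 1.
P has 5 columns; by rank–nullity, nullity = 5 − 1 = 4.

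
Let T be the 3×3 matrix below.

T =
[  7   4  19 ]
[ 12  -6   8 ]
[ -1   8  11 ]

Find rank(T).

Row reduce to echelon form.
R2 ← R2 − (12/7)·R1: [0, -90/7, -172/7]
R3 ← R3 + (1/7)·R1: [0, 60/7, 96/7]
R3 ← R3 + (2/3)·R2: [0, 0, -8/3]
Echelon form has 3 nonzero rows, so rank(T) = 3.

3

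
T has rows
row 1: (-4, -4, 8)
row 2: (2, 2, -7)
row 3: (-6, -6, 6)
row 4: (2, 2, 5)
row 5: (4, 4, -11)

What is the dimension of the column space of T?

Row reduce to echelon form.
R2 ← R2 + (1/2)·R1: [0, 0, -3]
R3 ← R3 − (3/2)·R1: [0, 0, -6]
R4 ← R4 + (1/2)·R1: [0, 0, 9]
R5 ← R5 + R1: [0, 0, -3]
R3 ← R3 − (2)·R2: [0, 0, 0]
R4 ← R4 + (3)·R2: [0, 0, 0]
R5 ← R5 − R2: [0, 0, 0]
Echelon form has 2 nonzero rows, so rank(T) = 2.
The column space has dimension equal to the rank: 2.

2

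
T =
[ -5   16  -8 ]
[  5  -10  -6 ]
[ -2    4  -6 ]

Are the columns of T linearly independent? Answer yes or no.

yes

Row reduce T to echelon form.
R2 ← R2 + R1: [0, 6, -14]
R3 ← R3 − (2/5)·R1: [0, -12/5, -14/5]
R3 ← R3 + (2/5)·R2: [0, 0, -42/5]
3 pivots among 3 columns.
Every column is a pivot column, so the columns are linearly independent.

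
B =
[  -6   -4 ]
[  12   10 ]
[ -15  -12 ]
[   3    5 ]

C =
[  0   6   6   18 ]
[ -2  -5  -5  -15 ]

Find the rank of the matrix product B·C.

2

First compute BC:
[[  8, -16, -16, -48],
 [-20,  22,  22,  66],
 [ 24, -30, -30, -90],
 [-10,  -7,  -7, -21]]
Now row reduce the product.
R2 ← R2 + (5/2)·R1: [0, -18, -18, -54]
R3 ← R3 − (3)·R1: [0, 18, 18, 54]
R4 ← R4 + (5/4)·R1: [0, -27, -27, -81]
R3 ← R3 + R2: [0, 0, 0, 0]
R4 ← R4 − (3/2)·R2: [0, 0, 0, 0]
2 nonzero rows, so rank(BC) = 2.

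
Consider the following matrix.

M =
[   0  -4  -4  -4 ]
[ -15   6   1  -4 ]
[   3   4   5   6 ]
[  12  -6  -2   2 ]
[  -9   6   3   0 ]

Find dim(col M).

Row reduce to echelon form.
Swap R1 ↔ R2
R3 ← R3 + (1/5)·R1: [0, 26/5, 26/5, 26/5]
R4 ← R4 + (4/5)·R1: [0, -6/5, -6/5, -6/5]
R5 ← R5 − (3/5)·R1: [0, 12/5, 12/5, 12/5]
R3 ← R3 + (13/10)·R2: [0, 0, 0, 0]
R4 ← R4 − (3/10)·R2: [0, 0, 0, 0]
R5 ← R5 + (3/5)·R2: [0, 0, 0, 0]
Echelon form has 2 nonzero rows, so rank(M) = 2.
The column space has dimension equal to the rank: 2.

2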